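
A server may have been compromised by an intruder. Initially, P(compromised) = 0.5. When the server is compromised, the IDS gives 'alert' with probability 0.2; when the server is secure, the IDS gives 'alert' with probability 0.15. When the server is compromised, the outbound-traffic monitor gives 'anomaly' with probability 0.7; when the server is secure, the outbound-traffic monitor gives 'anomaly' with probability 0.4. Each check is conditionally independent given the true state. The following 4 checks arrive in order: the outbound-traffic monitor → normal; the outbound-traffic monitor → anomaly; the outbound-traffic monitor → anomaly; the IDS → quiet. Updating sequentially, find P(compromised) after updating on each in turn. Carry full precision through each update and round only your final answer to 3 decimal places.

Each posterior becomes the prior for the next update.
After the outbound-traffic monitor='normal': P(compromised) = 0.3·0.5000 / (0.3·0.5000 + 0.6·0.5000) ≈ 0.3333
After the outbound-traffic monitor='anomaly': P(compromised) = 0.7·0.3333 / (0.7·0.3333 + 0.4·0.6667) ≈ 0.4667
After the outbound-traffic monitor='anomaly': P(compromised) = 0.7·0.4667 / (0.7·0.4667 + 0.4·0.5333) ≈ 0.6049
After the IDS='quiet': P(compromised) = 0.8·0.6049 / (0.8·0.6049 + 0.85·0.3951) ≈ 0.5904

0.590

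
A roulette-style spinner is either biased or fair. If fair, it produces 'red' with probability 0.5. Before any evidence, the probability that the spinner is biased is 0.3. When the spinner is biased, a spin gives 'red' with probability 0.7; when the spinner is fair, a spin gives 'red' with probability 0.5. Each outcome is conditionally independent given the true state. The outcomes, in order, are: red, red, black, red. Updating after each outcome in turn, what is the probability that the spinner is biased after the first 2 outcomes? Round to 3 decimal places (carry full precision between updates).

0.457

Each posterior becomes the prior for the next update.
After 'red': P(biased) = 0.7·0.3000 / (0.7·0.3000 + 0.5·0.7000) ≈ 0.3750
After 'red': P(biased) = 0.7·0.3750 / (0.7·0.3750 + 0.5·0.6250) ≈ 0.4565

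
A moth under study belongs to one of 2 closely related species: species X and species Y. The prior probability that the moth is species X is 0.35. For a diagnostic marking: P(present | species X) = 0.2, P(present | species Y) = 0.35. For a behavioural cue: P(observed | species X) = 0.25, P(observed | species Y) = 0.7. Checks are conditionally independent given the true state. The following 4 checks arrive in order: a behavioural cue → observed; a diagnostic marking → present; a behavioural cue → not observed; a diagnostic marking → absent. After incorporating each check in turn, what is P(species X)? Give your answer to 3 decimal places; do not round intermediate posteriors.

0.253

Apply Bayes' rule sequentially, carrying P(species X) forward.
After a behavioural cue='observed': P(species X) = 0.25·0.3500 / (0.25·0.3500 + 0.7·0.6500) ≈ 0.1613
After a diagnostic marking='present': P(species X) = 0.2·0.1613 / (0.2·0.1613 + 0.35·0.8387) ≈ 0.0990
After a behavioural cue='not observed': P(species X) = 0.75·0.0990 / (0.75·0.0990 + 0.3·0.9010) ≈ 0.2155
After a diagnostic marking='absent': P(species X) = 0.8·0.2155 / (0.8·0.2155 + 0.65·0.7845) ≈ 0.2527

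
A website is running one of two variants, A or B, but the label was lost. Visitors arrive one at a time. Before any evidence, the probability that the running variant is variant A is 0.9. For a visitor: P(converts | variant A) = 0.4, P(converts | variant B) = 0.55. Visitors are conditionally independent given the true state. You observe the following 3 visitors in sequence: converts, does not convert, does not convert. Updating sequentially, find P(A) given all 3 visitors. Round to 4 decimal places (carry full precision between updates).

After 'converts': P(A) = 0.4·0.9000 / (0.4·0.9000 + 0.55·0.1000) ≈ 0.8675
After 'does not convert': P(A) = 0.6·0.8675 / (0.6·0.8675 + 0.45·0.1325) ≈ 0.8972
After 'does not convert': P(A) = 0.6·0.8972 / (0.6·0.8972 + 0.45·0.1028) ≈ 0.9209

0.9209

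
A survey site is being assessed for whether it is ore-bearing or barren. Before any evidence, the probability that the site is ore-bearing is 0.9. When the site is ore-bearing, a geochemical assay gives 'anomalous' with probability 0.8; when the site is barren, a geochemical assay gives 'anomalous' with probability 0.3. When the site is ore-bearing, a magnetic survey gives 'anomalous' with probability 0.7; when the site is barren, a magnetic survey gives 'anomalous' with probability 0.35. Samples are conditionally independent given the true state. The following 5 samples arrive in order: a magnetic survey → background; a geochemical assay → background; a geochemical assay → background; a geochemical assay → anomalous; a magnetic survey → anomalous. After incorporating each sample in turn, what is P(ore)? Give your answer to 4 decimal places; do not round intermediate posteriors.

0.6439

After a magnetic survey='background': P(ore) = 0.3·0.9000 / (0.3·0.9000 + 0.65·0.1000) ≈ 0.8060
After a geochemical assay='background': P(ore) = 0.2·0.8060 / (0.2·0.8060 + 0.7·0.1940) ≈ 0.5427
After a geochemical assay='background': P(ore) = 0.2·0.5427 / (0.2·0.5427 + 0.7·0.4573) ≈ 0.2532
After a geochemical assay='anomalous': P(ore) = 0.8·0.2532 / (0.8·0.2532 + 0.3·0.7468) ≈ 0.4749
After a magnetic survey='anomalous': P(ore) = 0.7·0.4749 / (0.7·0.4749 + 0.35·0.5251) ≈ 0.6439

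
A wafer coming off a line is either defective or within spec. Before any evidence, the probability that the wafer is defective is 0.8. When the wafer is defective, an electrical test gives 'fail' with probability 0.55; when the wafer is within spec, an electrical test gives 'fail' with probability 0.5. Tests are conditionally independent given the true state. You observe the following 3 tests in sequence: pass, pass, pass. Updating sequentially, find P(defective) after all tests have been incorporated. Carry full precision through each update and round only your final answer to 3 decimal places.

After 'pass': P(defective) = 0.45·0.8000 / (0.45·0.8000 + 0.5·0.2000) ≈ 0.7826
After 'pass': P(defective) = 0.45·0.7826 / (0.45·0.7826 + 0.5·0.2174) ≈ 0.7642
After 'pass': P(defective) = 0.45·0.7642 / (0.45·0.7642 + 0.5·0.2358) ≈ 0.7446

0.745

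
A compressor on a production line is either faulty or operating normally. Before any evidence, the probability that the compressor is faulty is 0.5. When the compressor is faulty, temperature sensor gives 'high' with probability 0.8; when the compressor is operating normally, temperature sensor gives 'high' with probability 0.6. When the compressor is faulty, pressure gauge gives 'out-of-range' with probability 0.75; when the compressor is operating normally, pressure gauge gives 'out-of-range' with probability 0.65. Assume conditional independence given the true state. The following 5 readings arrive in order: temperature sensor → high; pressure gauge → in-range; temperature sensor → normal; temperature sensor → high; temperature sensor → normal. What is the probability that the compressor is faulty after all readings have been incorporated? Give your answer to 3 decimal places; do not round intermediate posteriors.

0.241

After temperature sensor='high': P(faulty) = 0.8·0.5000 / (0.8·0.5000 + 0.6·0.5000) ≈ 0.5714
After pressure gauge='in-range': P(faulty) = 0.25·0.5714 / (0.25·0.5714 + 0.35·0.4286) ≈ 0.4878
After temperature sensor='normal': P(faulty) = 0.2·0.4878 / (0.2·0.4878 + 0.4·0.5122) ≈ 0.3226
After temperature sensor='high': P(faulty) = 0.8·0.3226 / (0.8·0.3226 + 0.6·0.6774) ≈ 0.3883
After temperature sensor='normal': P(faulty) = 0.2·0.3883 / (0.2·0.3883 + 0.4·0.6117) ≈ 0.2410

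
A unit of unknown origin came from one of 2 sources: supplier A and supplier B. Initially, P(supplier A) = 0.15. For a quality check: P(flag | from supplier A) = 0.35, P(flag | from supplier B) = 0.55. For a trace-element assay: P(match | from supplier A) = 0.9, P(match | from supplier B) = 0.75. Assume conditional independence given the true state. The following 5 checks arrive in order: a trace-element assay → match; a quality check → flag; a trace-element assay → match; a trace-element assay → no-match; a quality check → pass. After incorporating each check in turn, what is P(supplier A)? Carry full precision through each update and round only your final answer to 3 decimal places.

0.085

After a trace-element assay='match': P(supplier A) = 0.9·0.1500 / (0.9·0.1500 + 0.75·0.8500) ≈ 0.1748
After a quality check='flag': P(supplier A) = 0.35·0.1748 / (0.35·0.1748 + 0.55·0.8252) ≈ 0.1188
After a trace-element assay='match': P(supplier A) = 0.9·0.1188 / (0.9·0.1188 + 0.75·0.8812) ≈ 0.1392
After a trace-element assay='no-match': P(supplier A) = 0.1·0.1392 / (0.1·0.1392 + 0.25·0.8608) ≈ 0.0608
After a quality check='pass': P(supplier A) = 0.65·0.0608 / (0.65·0.0608 + 0.45·0.9392) ≈ 0.0854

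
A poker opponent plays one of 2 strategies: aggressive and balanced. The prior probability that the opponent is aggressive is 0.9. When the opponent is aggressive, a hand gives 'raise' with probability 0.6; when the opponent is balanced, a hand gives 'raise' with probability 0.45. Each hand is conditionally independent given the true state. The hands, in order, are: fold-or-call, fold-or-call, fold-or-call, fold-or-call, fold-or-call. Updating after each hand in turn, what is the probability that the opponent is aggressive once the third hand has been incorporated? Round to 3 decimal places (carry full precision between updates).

0.776

After 'fold-or-call': P(aggressive) = 0.4·0.9000 / (0.4·0.9000 + 0.55·0.1000) ≈ 0.8675
After 'fold-or-call': P(aggressive) = 0.4·0.8675 / (0.4·0.8675 + 0.55·0.1325) ≈ 0.8264
After 'fold-or-call': P(aggressive) = 0.4·0.8264 / (0.4·0.8264 + 0.55·0.1736) ≈ 0.7759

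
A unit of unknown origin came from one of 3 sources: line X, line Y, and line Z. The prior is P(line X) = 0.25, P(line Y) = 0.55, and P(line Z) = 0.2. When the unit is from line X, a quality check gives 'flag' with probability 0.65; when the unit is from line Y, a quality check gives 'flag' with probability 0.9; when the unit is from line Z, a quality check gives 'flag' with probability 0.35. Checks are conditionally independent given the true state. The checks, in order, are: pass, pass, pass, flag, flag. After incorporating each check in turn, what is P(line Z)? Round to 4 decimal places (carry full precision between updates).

Apply Bayes' rule sequentially, carrying P(line Z) forward.
After 'pass': normaliser = 0.35·0.2500 + 0.1·0.5500 + 0.65·0.2000; P(line X) ≈ 0.3211, P(line Y) ≈ 0.2018, P(line Z) ≈ 0.4771
After 'pass': normaliser = 0.35·0.3211 + 0.1·0.2018 + 0.65·0.4771; P(line X) ≈ 0.2539, P(line Y) ≈ 0.0456, P(line Z) ≈ 0.7005
After 'pass': normaliser = 0.35·0.2539 + 0.1·0.0456 + 0.65·0.7005; P(line X) ≈ 0.1619, P(line Y) ≈ 0.0083, P(line Z) ≈ 0.8298
After 'flag': normaliser = 0.65·0.1619 + 0.9·0.0083 + 0.35·0.8298; P(line X) ≈ 0.2611, P(line Y) ≈ 0.0185, P(line Z) ≈ 0.7204
After 'flag': normaliser = 0.65·0.2611 + 0.9·0.0185 + 0.35·0.7204; P(line X) ≈ 0.3870, P(line Y) ≈ 0.0381, P(line Z) ≈ 0.5749

0.5749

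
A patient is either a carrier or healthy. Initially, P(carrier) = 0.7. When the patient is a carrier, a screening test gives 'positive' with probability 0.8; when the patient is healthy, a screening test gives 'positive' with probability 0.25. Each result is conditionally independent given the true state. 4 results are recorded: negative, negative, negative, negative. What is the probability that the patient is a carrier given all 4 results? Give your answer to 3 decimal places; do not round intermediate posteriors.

After 'negative': P(carrier) = 0.2·0.7000 / (0.2·0.7000 + 0.75·0.3000) ≈ 0.3836
After 'negative': P(carrier) = 0.2·0.3836 / (0.2·0.3836 + 0.75·0.6164) ≈ 0.1423
After 'negative': P(carrier) = 0.2·0.1423 / (0.2·0.1423 + 0.75·0.8577) ≈ 0.0424
After 'negative': P(carrier) = 0.2·0.0424 / (0.2·0.0424 + 0.75·0.9576) ≈ 0.0117

0.012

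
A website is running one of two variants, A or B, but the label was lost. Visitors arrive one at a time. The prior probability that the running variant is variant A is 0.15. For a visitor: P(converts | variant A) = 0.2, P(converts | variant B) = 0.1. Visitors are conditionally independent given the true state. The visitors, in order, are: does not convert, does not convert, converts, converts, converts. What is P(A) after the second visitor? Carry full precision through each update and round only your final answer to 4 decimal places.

After 'does not convert': P(A) = 0.8·0.1500 / (0.8·0.1500 + 0.9·0.8500) ≈ 0.1356
After 'does not convert': P(A) = 0.8·0.1356 / (0.8·0.1356 + 0.9·0.8644) ≈ 0.1224

0.1224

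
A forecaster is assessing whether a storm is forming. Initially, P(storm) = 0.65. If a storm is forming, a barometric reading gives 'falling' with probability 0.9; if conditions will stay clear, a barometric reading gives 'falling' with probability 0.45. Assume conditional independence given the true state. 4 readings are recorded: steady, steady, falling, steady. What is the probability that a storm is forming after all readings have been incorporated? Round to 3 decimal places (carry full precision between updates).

0.022

Apply Bayes' rule sequentially, carrying P(storm) forward.
After 'steady': P(storm) = 0.1·0.6500 / (0.1·0.6500 + 0.55·0.3500) ≈ 0.2524
After 'steady': P(storm) = 0.1·0.2524 / (0.1·0.2524 + 0.55·0.7476) ≈ 0.0578
After 'falling': P(storm) = 0.9·0.0578 / (0.9·0.0578 + 0.45·0.9422) ≈ 0.1094
After 'steady': P(storm) = 0.1·0.1094 / (0.1·0.1094 + 0.55·0.8906) ≈ 0.0218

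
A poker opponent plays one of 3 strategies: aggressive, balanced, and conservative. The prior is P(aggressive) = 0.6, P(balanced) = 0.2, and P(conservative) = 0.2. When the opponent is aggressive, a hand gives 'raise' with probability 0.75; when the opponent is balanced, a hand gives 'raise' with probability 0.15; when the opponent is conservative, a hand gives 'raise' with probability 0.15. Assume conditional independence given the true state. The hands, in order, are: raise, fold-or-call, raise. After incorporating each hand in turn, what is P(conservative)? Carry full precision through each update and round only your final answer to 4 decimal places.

After 'raise': normaliser = 0.75·0.6000 + 0.15·0.2000 + 0.15·0.2000; P(aggressive) ≈ 0.8824, P(balanced) ≈ 0.0588, P(conservative) ≈ 0.0588
After 'fold-or-call': normaliser = 0.25·0.8824 + 0.85·0.0588 + 0.85·0.0588; P(aggressive) ≈ 0.6881, P(balanced) ≈ 0.1560, P(conservative) ≈ 0.1560
After 'raise': normaliser = 0.75·0.6881 + 0.15·0.1560 + 0.15·0.1560; P(aggressive) ≈ 0.9169, P(balanced) ≈ 0.0416, P(conservative) ≈ 0.0416

0.0416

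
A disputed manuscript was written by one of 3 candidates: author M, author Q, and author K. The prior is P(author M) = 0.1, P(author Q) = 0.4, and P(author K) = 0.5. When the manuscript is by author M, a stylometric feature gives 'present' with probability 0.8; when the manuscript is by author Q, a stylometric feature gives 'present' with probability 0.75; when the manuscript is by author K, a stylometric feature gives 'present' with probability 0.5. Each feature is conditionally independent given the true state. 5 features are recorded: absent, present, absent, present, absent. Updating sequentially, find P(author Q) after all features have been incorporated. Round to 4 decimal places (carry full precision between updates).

0.1789

After 'absent': normaliser = 0.2·0.1000 + 0.25·0.4000 + 0.5·0.5000; P(author M) ≈ 0.0541, P(author Q) ≈ 0.2703, P(author K) ≈ 0.6757
After 'present': normaliser = 0.8·0.0541 + 0.75·0.2703 + 0.5·0.6757; P(author M) ≈ 0.0741, P(author Q) ≈ 0.3472, P(author K) ≈ 0.5787
After 'absent': normaliser = 0.2·0.0741 + 0.25·0.3472 + 0.5·0.5787; P(author M) ≈ 0.0379, P(author Q) ≈ 0.2220, P(author K) ≈ 0.7401
After 'present': normaliser = 0.8·0.0379 + 0.75·0.2220 + 0.5·0.7401; P(author M) ≈ 0.0535, P(author Q) ≈ 0.2937, P(author K) ≈ 0.6528
After 'absent': normaliser = 0.2·0.0535 + 0.25·0.2937 + 0.5·0.6528; P(author M) ≈ 0.0261, P(author Q) ≈ 0.1789, P(author K) ≈ 0.7951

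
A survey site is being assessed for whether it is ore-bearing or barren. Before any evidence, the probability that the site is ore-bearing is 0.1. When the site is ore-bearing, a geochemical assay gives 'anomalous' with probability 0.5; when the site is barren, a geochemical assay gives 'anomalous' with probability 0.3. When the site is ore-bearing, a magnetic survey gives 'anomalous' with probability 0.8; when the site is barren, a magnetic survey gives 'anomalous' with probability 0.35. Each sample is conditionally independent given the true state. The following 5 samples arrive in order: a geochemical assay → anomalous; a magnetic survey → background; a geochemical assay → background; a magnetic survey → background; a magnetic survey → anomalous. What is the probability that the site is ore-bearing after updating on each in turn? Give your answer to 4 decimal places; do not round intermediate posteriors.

Each posterior becomes the prior for the next update.
After a geochemical assay='anomalous': P(ore) = 0.5·0.1000 / (0.5·0.1000 + 0.3·0.9000) ≈ 0.1562
After a magnetic survey='background': P(ore) = 0.2·0.1562 / (0.2·0.1562 + 0.65·0.8438) ≈ 0.0539
After a geochemical assay='background': P(ore) = 0.5·0.0539 / (0.5·0.0539 + 0.7·0.9461) ≈ 0.0391
After a magnetic survey='background': P(ore) = 0.2·0.0391 / (0.2·0.0391 + 0.65·0.9609) ≈ 0.0124
After a magnetic survey='anomalous': P(ore) = 0.8·0.0124 / (0.8·0.0124 + 0.35·0.9876) ≈ 0.0278

0.0278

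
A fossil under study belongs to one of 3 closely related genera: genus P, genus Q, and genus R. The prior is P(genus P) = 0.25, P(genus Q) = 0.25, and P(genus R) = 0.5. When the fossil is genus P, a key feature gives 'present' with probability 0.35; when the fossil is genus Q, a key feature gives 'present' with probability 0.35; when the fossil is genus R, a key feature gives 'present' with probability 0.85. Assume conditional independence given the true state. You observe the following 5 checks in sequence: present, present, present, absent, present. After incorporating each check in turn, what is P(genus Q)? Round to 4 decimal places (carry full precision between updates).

After 'present': normaliser = 0.35·0.2500 + 0.35·0.2500 + 0.85·0.5000; P(genus P) ≈ 0.1458, P(genus Q) ≈ 0.1458, P(genus R) ≈ 0.7083
After 'present': normaliser = 0.35·0.1458 + 0.35·0.1458 + 0.85·0.7083; P(genus P) ≈ 0.0725, P(genus Q) ≈ 0.0725, P(genus R) ≈ 0.8550
After 'present': normaliser = 0.35·0.0725 + 0.35·0.0725 + 0.85·0.8550; P(genus P) ≈ 0.0326, P(genus Q) ≈ 0.0326, P(genus R) ≈ 0.9347
After 'absent': normaliser = 0.65·0.0326 + 0.65·0.0326 + 0.15·0.9347; P(genus P) ≈ 0.1161, P(genus Q) ≈ 0.1161, P(genus R) ≈ 0.7677
After 'present': normaliser = 0.35·0.1161 + 0.35·0.1161 + 0.85·0.7677; P(genus P) ≈ 0.0554, P(genus Q) ≈ 0.0554, P(genus R) ≈ 0.8892

0.0554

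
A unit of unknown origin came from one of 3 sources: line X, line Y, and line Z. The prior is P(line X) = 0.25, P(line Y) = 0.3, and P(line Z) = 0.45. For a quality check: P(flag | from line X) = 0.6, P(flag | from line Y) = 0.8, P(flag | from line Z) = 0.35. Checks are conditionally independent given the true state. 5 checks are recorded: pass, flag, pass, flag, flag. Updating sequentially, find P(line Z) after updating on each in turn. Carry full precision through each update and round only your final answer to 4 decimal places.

0.3554

Apply Bayes' rule sequentially, carrying P(line Z) forward.
After 'pass': normaliser = 0.4·0.2500 + 0.2·0.3000 + 0.65·0.4500; P(line X) ≈ 0.2210, P(line Y) ≈ 0.1326, P(line Z) ≈ 0.6464
After 'flag': normaliser = 0.6·0.2210 + 0.8·0.1326 + 0.35·0.6464; P(line X) ≈ 0.2852, P(line Y) ≈ 0.2282, P(line Z) ≈ 0.4866
After 'pass': normaliser = 0.4·0.2852 + 0.2·0.2282 + 0.65·0.4866; P(line X) ≈ 0.2397, P(line Y) ≈ 0.0959, P(line Z) ≈ 0.6645
After 'flag': normaliser = 0.6·0.2397 + 0.8·0.0959 + 0.35·0.6645; P(line X) ≈ 0.3174, P(line Y) ≈ 0.1693, P(line Z) ≈ 0.5133
After 'flag': normaliser = 0.6·0.3174 + 0.8·0.1693 + 0.35·0.5133; P(line X) ≈ 0.3767, P(line Y) ≈ 0.2679, P(line Z) ≈ 0.3554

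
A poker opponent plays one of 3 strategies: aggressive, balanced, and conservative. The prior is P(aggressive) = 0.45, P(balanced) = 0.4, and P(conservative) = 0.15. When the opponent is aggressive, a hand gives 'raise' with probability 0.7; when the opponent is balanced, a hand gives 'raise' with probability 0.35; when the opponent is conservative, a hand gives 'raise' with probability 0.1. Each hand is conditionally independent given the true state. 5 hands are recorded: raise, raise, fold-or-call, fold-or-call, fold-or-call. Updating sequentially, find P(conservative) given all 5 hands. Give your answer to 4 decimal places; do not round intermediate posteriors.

Each posterior becomes the prior for the next update.
After 'raise': normaliser = 0.7·0.4500 + 0.35·0.4000 + 0.1·0.1500; P(aggressive) ≈ 0.6702, P(balanced) ≈ 0.2979, P(conservative) ≈ 0.0319
After 'raise': normaliser = 0.7·0.6702 + 0.35·0.2979 + 0.1·0.0319; P(aggressive) ≈ 0.8137, P(balanced) ≈ 0.1808, P(conservative) ≈ 0.0055
After 'fold-or-call': normaliser = 0.3·0.8137 + 0.65·0.1808 + 0.9·0.0055; P(aggressive) ≈ 0.6658, P(balanced) ≈ 0.3206, P(conservative) ≈ 0.0136
After 'fold-or-call': normaliser = 0.3·0.6658 + 0.65·0.3206 + 0.9·0.0136; P(aggressive) ≈ 0.4752, P(balanced) ≈ 0.4957, P(conservative) ≈ 0.0291
After 'fold-or-call': normaliser = 0.3·0.4752 + 0.65·0.4957 + 0.9·0.0291; P(aggressive) ≈ 0.2904, P(balanced) ≈ 0.6563, P(conservative) ≈ 0.0533

0.0533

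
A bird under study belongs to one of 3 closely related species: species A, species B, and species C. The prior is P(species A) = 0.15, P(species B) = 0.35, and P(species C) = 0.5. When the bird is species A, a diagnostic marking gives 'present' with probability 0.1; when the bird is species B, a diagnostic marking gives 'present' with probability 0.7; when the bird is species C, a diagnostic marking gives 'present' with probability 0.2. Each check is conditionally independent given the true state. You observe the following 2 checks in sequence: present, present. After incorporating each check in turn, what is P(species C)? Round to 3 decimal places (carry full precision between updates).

0.104

Apply Bayes' rule sequentially, carrying P(species C) forward.
After 'present': normaliser = 0.1·0.1500 + 0.7·0.3500 + 0.2·0.5000; P(species A) ≈ 0.0417, P(species B) ≈ 0.6806, P(species C) ≈ 0.2778
After 'present': normaliser = 0.1·0.0417 + 0.7·0.6806 + 0.2·0.2778; P(species A) ≈ 0.0078, P(species B) ≈ 0.8886, P(species C) ≈ 0.1036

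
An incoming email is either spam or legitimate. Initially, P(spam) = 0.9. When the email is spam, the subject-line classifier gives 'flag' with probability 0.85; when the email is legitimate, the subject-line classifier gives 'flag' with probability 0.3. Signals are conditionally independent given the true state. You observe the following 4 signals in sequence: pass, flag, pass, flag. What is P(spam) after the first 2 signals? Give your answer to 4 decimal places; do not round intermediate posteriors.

0.8453

Apply Bayes' rule sequentially, carrying P(spam) forward.
After 'pass': P(spam) = 0.15·0.9000 / (0.15·0.9000 + 0.7·0.1000) ≈ 0.6585
After 'flag': P(spam) = 0.85·0.6585 / (0.85·0.6585 + 0.3·0.3415) ≈ 0.8453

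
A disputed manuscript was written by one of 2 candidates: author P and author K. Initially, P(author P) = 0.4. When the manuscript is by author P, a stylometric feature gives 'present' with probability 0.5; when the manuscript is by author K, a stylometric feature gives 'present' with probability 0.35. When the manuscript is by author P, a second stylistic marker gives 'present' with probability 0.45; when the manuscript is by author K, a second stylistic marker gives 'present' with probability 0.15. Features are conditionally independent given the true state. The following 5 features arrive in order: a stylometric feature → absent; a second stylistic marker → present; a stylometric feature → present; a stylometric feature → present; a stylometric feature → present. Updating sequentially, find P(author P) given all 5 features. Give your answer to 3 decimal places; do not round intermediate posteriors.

After a stylometric feature='absent': P(author P) = 0.5·0.4000 / (0.5·0.4000 + 0.65·0.6000) ≈ 0.3390
After a second stylistic marker='present': P(author P) = 0.45·0.3390 / (0.45·0.3390 + 0.15·0.6610) ≈ 0.6061
After a stylometric feature='present': P(author P) = 0.5·0.6061 / (0.5·0.6061 + 0.35·0.3939) ≈ 0.6873
After a stylometric feature='present': P(author P) = 0.5·0.6873 / (0.5·0.6873 + 0.35·0.3127) ≈ 0.7584
After a stylometric feature='present': P(author P) = 0.5·0.7584 / (0.5·0.7584 + 0.35·0.2416) ≈ 0.8177

0.818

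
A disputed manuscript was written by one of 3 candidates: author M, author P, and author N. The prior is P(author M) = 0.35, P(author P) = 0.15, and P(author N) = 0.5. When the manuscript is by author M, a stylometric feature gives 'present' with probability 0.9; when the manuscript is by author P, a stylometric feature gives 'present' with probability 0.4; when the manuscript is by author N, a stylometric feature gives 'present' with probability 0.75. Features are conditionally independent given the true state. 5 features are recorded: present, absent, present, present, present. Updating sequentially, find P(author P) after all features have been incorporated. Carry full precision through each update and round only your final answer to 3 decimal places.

After 'present': normaliser = 0.9·0.3500 + 0.4·0.1500 + 0.75·0.5000; P(author M) ≈ 0.4200, P(author P) ≈ 0.0800, P(author N) ≈ 0.5000
After 'absent': normaliser = 0.1·0.4200 + 0.6·0.0800 + 0.25·0.5000; P(author M) ≈ 0.1953, P(author P) ≈ 0.2233, P(author N) ≈ 0.5814
After 'present': normaliser = 0.9·0.1953 + 0.4·0.2233 + 0.75·0.5814; P(author M) ≈ 0.2507, P(author P) ≈ 0.1274, P(author N) ≈ 0.6219
After 'present': normaliser = 0.9·0.2507 + 0.4·0.1274 + 0.75·0.6219; P(author M) ≈ 0.3037, P(author P) ≈ 0.0686, P(author N) ≈ 0.6277
After 'present': normaliser = 0.9·0.3037 + 0.4·0.0686 + 0.75·0.6277; P(author M) ≈ 0.3543, P(author P) ≈ 0.0355, P(author N) ≈ 0.6102

0.036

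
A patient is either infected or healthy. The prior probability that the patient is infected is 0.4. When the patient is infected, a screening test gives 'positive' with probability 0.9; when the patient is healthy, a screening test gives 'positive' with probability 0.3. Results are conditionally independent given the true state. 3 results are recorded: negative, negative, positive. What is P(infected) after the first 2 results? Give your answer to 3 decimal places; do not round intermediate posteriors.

0.013

After 'negative': P(infected) = 0.1·0.4000 / (0.1·0.4000 + 0.7·0.6000) ≈ 0.0870
After 'negative': P(infected) = 0.1·0.0870 / (0.1·0.0870 + 0.7·0.9130) ≈ 0.0134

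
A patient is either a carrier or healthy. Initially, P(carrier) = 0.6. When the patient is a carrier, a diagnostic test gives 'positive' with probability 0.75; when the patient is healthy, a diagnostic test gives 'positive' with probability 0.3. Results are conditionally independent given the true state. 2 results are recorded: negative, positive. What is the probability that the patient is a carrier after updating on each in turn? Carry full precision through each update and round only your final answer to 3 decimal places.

Each posterior becomes the prior for the next update.
After 'negative': P(carrier) = 0.25·0.6000 / (0.25·0.6000 + 0.7·0.4000) ≈ 0.3488
After 'positive': P(carrier) = 0.75·0.3488 / (0.75·0.3488 + 0.3·0.6512) ≈ 0.5725

0.573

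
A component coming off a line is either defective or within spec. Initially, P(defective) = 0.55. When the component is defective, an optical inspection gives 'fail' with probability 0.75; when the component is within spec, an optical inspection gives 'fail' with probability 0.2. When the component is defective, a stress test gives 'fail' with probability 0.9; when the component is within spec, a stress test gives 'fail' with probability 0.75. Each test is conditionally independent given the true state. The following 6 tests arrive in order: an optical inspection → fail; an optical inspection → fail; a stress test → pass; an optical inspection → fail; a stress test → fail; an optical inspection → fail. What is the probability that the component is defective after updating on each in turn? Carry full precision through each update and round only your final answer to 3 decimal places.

0.991

Apply Bayes' rule sequentially, carrying P(defective) forward.
After an optical inspection='fail': P(defective) = 0.75·0.5500 / (0.75·0.5500 + 0.2·0.4500) ≈ 0.8209
After an optical inspection='fail': P(defective) = 0.75·0.8209 / (0.75·0.8209 + 0.2·0.1791) ≈ 0.9450
After a stress test='pass': P(defective) = 0.1·0.9450 / (0.1·0.9450 + 0.25·0.0550) ≈ 0.8730
After an optical inspection='fail': P(defective) = 0.75·0.8730 / (0.75·0.8730 + 0.2·0.1270) ≈ 0.9627
After a stress test='fail': P(defective) = 0.9·0.9627 / (0.9·0.9627 + 0.75·0.0373) ≈ 0.9687
After an optical inspection='fail': P(defective) = 0.75·0.9687 / (0.75·0.9687 + 0.2·0.0313) ≈ 0.9915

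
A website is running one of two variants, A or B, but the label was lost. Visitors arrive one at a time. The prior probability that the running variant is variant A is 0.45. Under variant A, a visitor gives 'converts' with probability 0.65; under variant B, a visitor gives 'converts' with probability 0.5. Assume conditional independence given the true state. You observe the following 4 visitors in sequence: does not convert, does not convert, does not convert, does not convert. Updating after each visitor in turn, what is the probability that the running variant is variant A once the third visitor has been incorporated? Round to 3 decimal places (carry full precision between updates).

0.219

Each posterior becomes the prior for the next update.
After 'does not convert': P(A) = 0.35·0.4500 / (0.35·0.4500 + 0.5·0.5500) ≈ 0.3642
After 'does not convert': P(A) = 0.35·0.3642 / (0.35·0.3642 + 0.5·0.6358) ≈ 0.2862
After 'does not convert': P(A) = 0.35·0.2862 / (0.35·0.2862 + 0.5·0.7138) ≈ 0.2191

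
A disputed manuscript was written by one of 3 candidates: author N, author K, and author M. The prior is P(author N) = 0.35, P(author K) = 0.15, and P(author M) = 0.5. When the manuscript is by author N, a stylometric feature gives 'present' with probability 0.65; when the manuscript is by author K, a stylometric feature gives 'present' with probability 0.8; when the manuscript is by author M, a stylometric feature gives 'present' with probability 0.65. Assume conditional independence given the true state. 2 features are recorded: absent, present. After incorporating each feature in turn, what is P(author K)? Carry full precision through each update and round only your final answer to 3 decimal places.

Each posterior becomes the prior for the next update.
After 'absent': normaliser = 0.35·0.3500 + 0.2·0.1500 + 0.35·0.5000; P(author N) ≈ 0.3740, P(author K) ≈ 0.0916, P(author M) ≈ 0.5344
After 'present': normaliser = 0.65·0.3740 + 0.8·0.0916 + 0.65·0.5344; P(author N) ≈ 0.3663, P(author K) ≈ 0.1104, P(author M) ≈ 0.5233

0.110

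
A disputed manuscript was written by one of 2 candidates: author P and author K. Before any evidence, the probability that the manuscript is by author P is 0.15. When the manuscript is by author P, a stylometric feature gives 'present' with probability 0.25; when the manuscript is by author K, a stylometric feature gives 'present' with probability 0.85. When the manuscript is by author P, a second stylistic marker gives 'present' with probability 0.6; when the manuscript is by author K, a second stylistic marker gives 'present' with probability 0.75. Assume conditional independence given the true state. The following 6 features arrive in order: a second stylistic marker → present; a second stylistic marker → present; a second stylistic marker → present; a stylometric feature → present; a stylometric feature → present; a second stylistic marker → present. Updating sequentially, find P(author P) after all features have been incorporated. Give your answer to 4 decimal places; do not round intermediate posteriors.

0.0062

Apply Bayes' rule sequentially, carrying P(author P) forward.
After a second stylistic marker='present': P(author P) = 0.6·0.1500 / (0.6·0.1500 + 0.75·0.8500) ≈ 0.1237
After a second stylistic marker='present': P(author P) = 0.6·0.1237 / (0.6·0.1237 + 0.75·0.8763) ≈ 0.1015
After a second stylistic marker='present': P(author P) = 0.6·0.1015 / (0.6·0.1015 + 0.75·0.8985) ≈ 0.0829
After a stylometric feature='present': P(author P) = 0.25·0.0829 / (0.25·0.0829 + 0.85·0.9171) ≈ 0.0259
After a stylometric feature='present': P(author P) = 0.25·0.0259 / (0.25·0.0259 + 0.85·0.9741) ≈ 0.0078
After a second stylistic marker='present': P(author P) = 0.6·0.0078 / (0.6·0.0078 + 0.75·0.9922) ≈ 0.0062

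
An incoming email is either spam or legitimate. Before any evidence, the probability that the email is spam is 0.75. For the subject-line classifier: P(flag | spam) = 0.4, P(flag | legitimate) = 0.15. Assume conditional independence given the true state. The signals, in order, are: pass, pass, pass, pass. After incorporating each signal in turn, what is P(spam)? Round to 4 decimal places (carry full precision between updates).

0.4269

After 'pass': P(spam) = 0.6·0.7500 / (0.6·0.7500 + 0.85·0.2500) ≈ 0.6792
After 'pass': P(spam) = 0.6·0.6792 / (0.6·0.6792 + 0.85·0.3208) ≈ 0.5992
After 'pass': P(spam) = 0.6·0.5992 / (0.6·0.5992 + 0.85·0.4008) ≈ 0.5134
After 'pass': P(spam) = 0.6·0.5134 / (0.6·0.5134 + 0.85·0.4866) ≈ 0.4269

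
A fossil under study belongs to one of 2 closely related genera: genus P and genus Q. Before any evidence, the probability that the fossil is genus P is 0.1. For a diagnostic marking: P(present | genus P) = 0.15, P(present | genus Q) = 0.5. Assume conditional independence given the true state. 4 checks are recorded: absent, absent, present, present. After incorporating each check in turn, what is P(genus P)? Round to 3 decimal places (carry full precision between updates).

After 'absent': P(genus P) = 0.85·0.1000 / (0.85·0.1000 + 0.5·0.9000) ≈ 0.1589
After 'absent': P(genus P) = 0.85·0.1589 / (0.85·0.1589 + 0.5·0.8411) ≈ 0.2431
After 'present': P(genus P) = 0.15·0.2431 / (0.15·0.2431 + 0.5·0.7569) ≈ 0.0879
After 'present': P(genus P) = 0.15·0.0879 / (0.15·0.0879 + 0.5·0.9121) ≈ 0.0281

0.028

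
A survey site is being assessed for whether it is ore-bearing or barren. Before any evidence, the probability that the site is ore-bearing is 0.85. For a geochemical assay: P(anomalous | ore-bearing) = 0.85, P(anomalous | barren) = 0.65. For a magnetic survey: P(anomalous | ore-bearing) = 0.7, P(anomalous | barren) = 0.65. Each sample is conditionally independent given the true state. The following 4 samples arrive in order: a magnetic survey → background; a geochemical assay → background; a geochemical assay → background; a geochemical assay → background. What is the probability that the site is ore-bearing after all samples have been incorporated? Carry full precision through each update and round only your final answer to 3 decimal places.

0.277

After a magnetic survey='background': P(ore) = 0.3·0.8500 / (0.3·0.8500 + 0.35·0.1500) ≈ 0.8293
After a geochemical assay='background': P(ore) = 0.15·0.8293 / (0.15·0.8293 + 0.35·0.1707) ≈ 0.6755
After a geochemical assay='background': P(ore) = 0.15·0.6755 / (0.15·0.6755 + 0.35·0.3245) ≈ 0.4715
After a geochemical assay='background': P(ore) = 0.15·0.4715 / (0.15·0.4715 + 0.35·0.5285) ≈ 0.2766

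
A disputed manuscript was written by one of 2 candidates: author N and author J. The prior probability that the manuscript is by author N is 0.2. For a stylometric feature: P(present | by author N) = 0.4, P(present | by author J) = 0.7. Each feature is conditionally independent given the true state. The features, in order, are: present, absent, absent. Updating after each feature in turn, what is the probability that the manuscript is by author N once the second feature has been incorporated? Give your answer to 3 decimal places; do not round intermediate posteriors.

0.222

After 'present': P(author N) = 0.4·0.2000 / (0.4·0.2000 + 0.7·0.8000) ≈ 0.1250
After 'absent': P(author N) = 0.6·0.1250 / (0.6·0.1250 + 0.3·0.8750) ≈ 0.2222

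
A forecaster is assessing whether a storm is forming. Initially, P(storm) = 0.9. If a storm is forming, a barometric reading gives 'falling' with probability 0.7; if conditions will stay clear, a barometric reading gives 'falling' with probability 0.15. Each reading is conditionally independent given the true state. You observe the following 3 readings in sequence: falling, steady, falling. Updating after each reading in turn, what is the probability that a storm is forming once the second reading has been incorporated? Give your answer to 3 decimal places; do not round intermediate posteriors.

Each posterior becomes the prior for the next update.
After 'falling': P(storm) = 0.7·0.9000 / (0.7·0.9000 + 0.15·0.1000) ≈ 0.9767
After 'steady': P(storm) = 0.3·0.9767 / (0.3·0.9767 + 0.85·0.0233) ≈ 0.9368

0.937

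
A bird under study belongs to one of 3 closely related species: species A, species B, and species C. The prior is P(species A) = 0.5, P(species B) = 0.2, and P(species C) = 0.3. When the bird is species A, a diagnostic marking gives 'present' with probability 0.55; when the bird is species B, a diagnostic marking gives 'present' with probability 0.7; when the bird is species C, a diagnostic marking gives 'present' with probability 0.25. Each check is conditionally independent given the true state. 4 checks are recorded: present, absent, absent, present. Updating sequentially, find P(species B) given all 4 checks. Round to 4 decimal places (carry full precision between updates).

After 'present': normaliser = 0.55·0.5000 + 0.7·0.2000 + 0.25·0.3000; P(species A) ≈ 0.5612, P(species B) ≈ 0.2857, P(species C) ≈ 0.1531
After 'absent': normaliser = 0.45·0.5612 + 0.3·0.2857 + 0.75·0.1531; P(species A) ≈ 0.5574, P(species B) ≈ 0.1892, P(species C) ≈ 0.2534
After 'absent': normaliser = 0.45·0.5574 + 0.3·0.1892 + 0.75·0.2534; P(species A) ≈ 0.5041, P(species B) ≈ 0.1141, P(species C) ≈ 0.3819
After 'present': normaliser = 0.55·0.5041 + 0.7·0.1141 + 0.25·0.3819; P(species A) ≈ 0.6126, P(species B) ≈ 0.1764, P(species C) ≈ 0.2110

0.1764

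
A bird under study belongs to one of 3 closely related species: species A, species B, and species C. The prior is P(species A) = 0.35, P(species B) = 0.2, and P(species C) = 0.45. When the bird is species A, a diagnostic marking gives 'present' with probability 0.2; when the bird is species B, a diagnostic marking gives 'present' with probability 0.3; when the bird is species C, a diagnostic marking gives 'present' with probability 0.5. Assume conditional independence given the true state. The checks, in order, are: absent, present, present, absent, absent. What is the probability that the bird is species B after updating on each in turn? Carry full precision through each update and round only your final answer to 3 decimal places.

After 'absent': normaliser = 0.8·0.3500 + 0.7·0.2000 + 0.5·0.4500; P(species A) ≈ 0.4341, P(species B) ≈ 0.2171, P(species C) ≈ 0.3488
After 'present': normaliser = 0.2·0.4341 + 0.3·0.2171 + 0.5·0.3488; P(species A) ≈ 0.2660, P(species B) ≈ 0.1995, P(species C) ≈ 0.5344
After 'present': normaliser = 0.2·0.2660 + 0.3·0.1995 + 0.5·0.5344; P(species A) ≈ 0.1399, P(species B) ≈ 0.1574, P(species C) ≈ 0.7027
After 'absent': normaliser = 0.8·0.1399 + 0.7·0.1574 + 0.5·0.7027; P(species A) ≈ 0.1952, P(species B) ≈ 0.1921, P(species C) ≈ 0.6127
After 'absent': normaliser = 0.8·0.1952 + 0.7·0.1921 + 0.5·0.6127; P(species A) ≈ 0.2616, P(species B) ≈ 0.2253, P(species C) ≈ 0.5131

0.225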